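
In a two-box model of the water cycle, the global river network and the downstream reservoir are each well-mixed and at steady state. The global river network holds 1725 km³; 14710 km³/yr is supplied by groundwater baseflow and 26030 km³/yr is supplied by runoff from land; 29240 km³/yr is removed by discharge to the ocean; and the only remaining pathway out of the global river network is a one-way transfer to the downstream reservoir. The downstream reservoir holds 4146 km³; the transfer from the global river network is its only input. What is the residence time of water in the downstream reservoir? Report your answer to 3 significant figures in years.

Balance the global river network: ΣF_in = 14710 + 26030 = 40740 km³/yr.
Transfer to the downstream reservoir = ΣF_in − (29240) = 11500 km³/yr.
At steady state the output of the downstream reservoir equals its input, 11500 km³/yr.
τ = M / F = 4146 / 11500 = 0.3605 yr.

0.361 yr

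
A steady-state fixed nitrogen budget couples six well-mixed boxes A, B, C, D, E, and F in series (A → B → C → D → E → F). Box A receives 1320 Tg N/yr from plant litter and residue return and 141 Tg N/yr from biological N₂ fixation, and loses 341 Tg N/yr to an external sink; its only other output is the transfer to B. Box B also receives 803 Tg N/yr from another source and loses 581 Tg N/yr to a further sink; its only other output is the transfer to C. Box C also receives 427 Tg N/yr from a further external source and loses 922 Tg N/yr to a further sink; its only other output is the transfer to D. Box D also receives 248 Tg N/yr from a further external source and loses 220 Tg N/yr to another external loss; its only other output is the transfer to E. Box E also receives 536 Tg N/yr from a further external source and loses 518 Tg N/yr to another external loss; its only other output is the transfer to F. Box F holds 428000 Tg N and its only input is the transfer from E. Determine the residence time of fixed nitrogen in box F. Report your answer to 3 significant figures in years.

479 yr

Box A: F(A→B) = (1320 + 141) − 341 = 1120.0 Tg N/yr.
Box B: F(B→C) = (1120.0 + 803) − 581 = 1342.0 Tg N/yr.
Box C: F(C→D) = (1342.0 + 427) − 922 = 847.00 Tg N/yr.
Box D: F(D→E) = (847.00 + 248) − 220 = 875.00 Tg N/yr.
Box E: F(E→F) = (875.00 + 536) − 518 = 893.00 Tg N/yr.
Box F throughput = its input = 893.00 Tg N/yr; τ = 428000 / 893.00 = 479.3 yr.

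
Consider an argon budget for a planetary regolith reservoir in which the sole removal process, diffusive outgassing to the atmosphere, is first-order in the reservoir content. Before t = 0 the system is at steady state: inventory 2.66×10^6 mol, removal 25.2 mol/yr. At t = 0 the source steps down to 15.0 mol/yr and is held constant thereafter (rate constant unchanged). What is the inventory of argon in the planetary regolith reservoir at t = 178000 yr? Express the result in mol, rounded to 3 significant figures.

The sink rate constant is k = F₀/M₀ = 25.2/2.66×10^6 = 9.474×10^-6 yr⁻¹.
Solving dM/dt = F₁ − kM with M(0) = M₀ gives M(t) = F₁/k + (M₀ − F₁/k)·e^(−kt).
F₁/k = 15.0/9.474×10^-6 = 1.5833×10^6 mol; kt = 9.474×10^-6 × 178000 = 1.686, e^(−kt) = 0.1852.
M(178000) = 1.5833×10^6 + (2.66×10^6 − 1.5833×10^6) × 0.1852 = 1.5833×10^6 + 199400 = 1.7827×10^6 mol.

1.78×10^6 mol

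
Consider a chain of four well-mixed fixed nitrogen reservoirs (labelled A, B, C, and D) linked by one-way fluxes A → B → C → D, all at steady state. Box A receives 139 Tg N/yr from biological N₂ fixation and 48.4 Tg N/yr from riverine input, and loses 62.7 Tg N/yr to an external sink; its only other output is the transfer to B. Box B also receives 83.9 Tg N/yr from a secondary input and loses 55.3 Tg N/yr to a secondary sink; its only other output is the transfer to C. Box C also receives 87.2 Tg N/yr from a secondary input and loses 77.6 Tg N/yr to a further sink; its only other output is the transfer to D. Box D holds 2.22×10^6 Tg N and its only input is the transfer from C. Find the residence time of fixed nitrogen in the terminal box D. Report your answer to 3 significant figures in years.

13600 yr

Box A: F(A→B) = (139 + 48.4) − 62.7 = 124.70 Tg N/yr.
Box B: F(B→C) = (124.70 + 83.9) − 55.3 = 153.30 Tg N/yr.
Box C: F(C→D) = (153.30 + 87.2) − 77.6 = 162.90 Tg N/yr.
Box D throughput = its input = 162.90 Tg N/yr; τ = 2.22×10^6 / 162.90 = 13630 yr.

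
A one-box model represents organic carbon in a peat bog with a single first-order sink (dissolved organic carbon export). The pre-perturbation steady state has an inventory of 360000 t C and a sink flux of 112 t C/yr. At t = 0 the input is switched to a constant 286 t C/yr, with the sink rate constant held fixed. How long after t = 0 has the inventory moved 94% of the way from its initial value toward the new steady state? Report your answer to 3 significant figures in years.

τ = M₀/F₀ = 360000/112 = 3214 yr.
The remaining gap fraction is e^(−t/τ); 94% covered ⇒ e^(−t/τ) = 0.0600.
t = −τ ln(0.0600) = 3214 × 2.813 = 9043 yr.

9040 yr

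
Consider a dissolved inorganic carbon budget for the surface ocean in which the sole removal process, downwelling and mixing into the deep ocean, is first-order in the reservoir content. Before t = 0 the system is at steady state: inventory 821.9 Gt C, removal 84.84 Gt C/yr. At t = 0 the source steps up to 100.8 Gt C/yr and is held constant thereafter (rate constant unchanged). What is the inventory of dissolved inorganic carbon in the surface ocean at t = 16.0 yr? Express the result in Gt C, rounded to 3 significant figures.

Residence time τ = M₀/F₀ = 9.688 yr. The eventual steady state is M_∞ = M₀·(F₁/F₀) = 821.9 × 100.8/84.84 = 976.51 Gt C.
The anomaly ΔM(t) = M(t) − M_∞ decays as ΔM₀·e^(−t/τ) with ΔM₀ = 821.9 − 976.51 = −154.6 Gt C.
At t = 16.0 yr, e^(−t/τ) = e^(−1.652) = 0.1917, so ΔM = −29.65 Gt C and M = 976.51 − 29.65 = 946.87 Gt C.

947 Gt C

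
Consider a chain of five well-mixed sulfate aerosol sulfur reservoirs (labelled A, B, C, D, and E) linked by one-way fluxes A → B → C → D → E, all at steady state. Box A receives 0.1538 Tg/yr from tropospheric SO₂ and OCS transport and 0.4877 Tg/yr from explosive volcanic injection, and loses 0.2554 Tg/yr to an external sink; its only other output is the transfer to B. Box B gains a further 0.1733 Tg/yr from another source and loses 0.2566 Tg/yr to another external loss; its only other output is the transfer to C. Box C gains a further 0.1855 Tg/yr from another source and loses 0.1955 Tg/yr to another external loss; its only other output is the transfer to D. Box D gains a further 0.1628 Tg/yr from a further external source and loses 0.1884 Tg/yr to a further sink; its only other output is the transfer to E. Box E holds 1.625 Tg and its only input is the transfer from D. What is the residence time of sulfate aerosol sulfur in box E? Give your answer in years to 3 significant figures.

6.08 yr

Box A: F(A→B) = (0.1538 + 0.4877) − 0.2554 = 0.38610 Tg/yr.
Box B: F(B→C) = (0.38610 + 0.1733) − 0.2566 = 0.30280 Tg/yr.
Box C: F(C→D) = (0.30280 + 0.1855) − 0.1955 = 0.29280 Tg/yr.
Box D: F(D→E) = (0.29280 + 0.1628) − 0.1884 = 0.26720 Tg/yr.
Box E throughput = its input = 0.26720 Tg/yr; τ = 1.625 / 0.26720 = 6.082 yr.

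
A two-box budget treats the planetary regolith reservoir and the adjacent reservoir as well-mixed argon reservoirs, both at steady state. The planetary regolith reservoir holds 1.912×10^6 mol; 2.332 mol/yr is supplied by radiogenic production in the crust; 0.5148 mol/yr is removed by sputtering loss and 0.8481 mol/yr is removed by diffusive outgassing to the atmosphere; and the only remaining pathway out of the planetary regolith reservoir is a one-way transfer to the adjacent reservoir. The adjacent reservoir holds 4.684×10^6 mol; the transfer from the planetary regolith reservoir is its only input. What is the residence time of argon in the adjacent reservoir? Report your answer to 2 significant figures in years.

4.8×10^6 yr

Balance the planetary regolith reservoir: ΣF_in = 2.3320 mol/yr.
Transfer to the adjacent reservoir = ΣF_in − (0.5148 + 0.8481) = 0.96910 mol/yr.
At steady state the output of the adjacent reservoir equals its input, 0.96910 mol/yr.
τ = M / F = 4.684×10^6 / 0.96910 = 4.833×10^6 yr.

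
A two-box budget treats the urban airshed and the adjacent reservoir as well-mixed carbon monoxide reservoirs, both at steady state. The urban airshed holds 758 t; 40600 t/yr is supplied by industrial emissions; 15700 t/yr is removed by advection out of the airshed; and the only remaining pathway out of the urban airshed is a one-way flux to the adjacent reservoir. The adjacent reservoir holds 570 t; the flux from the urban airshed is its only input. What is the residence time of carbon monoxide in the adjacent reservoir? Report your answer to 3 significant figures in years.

0.0229 yr

Balance the urban airshed: ΣF_in = 40600 t/yr.
Flux to the adjacent reservoir = ΣF_in − (15700) = 24900 t/yr.
At steady state the output of the adjacent reservoir equals its input, 24900 t/yr.
τ = M / F = 570 / 24900 = 0.02289 yr.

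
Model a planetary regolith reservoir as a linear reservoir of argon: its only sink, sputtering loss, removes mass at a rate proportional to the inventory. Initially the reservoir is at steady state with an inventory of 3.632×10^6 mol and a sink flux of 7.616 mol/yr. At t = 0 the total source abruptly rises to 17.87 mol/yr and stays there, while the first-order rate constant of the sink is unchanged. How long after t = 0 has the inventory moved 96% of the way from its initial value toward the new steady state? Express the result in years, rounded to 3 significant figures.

1.54×10^6 yr

τ = M₀/F₀ = 3.632×10^6/7.616 = 476900 yr.
The remaining gap fraction is e^(−t/τ); 96% covered ⇒ e^(−t/τ) = 0.0400.
t = −τ ln(0.0400) = 476900 × 3.219 = 1.535×10^6 yr.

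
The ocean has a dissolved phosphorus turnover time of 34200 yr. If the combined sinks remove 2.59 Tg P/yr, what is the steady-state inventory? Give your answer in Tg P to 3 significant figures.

τ = M/F ⇒ M = τ × F = 34200 × 2.59 = 88580 Tg P.

88600 Tg P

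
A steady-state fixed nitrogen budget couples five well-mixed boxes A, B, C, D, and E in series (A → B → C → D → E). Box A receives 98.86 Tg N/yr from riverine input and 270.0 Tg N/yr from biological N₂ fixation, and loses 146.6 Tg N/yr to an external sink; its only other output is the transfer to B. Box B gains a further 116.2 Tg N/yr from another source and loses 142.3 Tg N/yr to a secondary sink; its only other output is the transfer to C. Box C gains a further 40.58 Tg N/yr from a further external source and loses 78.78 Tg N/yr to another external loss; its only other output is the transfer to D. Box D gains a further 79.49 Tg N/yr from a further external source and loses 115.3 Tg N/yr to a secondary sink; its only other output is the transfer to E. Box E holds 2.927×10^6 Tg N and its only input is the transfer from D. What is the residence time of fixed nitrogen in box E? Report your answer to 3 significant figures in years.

Box A: F(A→B) = (98.86 + 270.0) − 146.6 = 222.26 Tg N/yr.
Box B: F(B→C) = (222.26 + 116.2) − 142.3 = 196.16 Tg N/yr.
Box C: F(C→D) = (196.16 + 40.58) − 78.78 = 157.96 Tg N/yr.
Box D: F(D→E) = (157.96 + 79.49) − 115.3 = 122.15 Tg N/yr.
Box E throughput = its input = 122.15 Tg N/yr; τ = 2.927×10^6 / 122.15 = 23960 yr.

24000 yr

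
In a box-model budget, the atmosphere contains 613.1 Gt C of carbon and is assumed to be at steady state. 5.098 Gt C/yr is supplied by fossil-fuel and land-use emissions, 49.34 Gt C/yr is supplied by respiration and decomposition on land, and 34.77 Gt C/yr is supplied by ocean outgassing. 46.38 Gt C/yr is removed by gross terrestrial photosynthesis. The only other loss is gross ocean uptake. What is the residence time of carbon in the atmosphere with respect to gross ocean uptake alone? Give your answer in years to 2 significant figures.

14 yr

At steady state ΣF_in = ΣF_out.
ΣF_in = 5.098 + 49.34 + 34.77 = 89.208 Gt C/yr.
Gross ocean uptake flux = ΣF_in − (46.38) = 89.208 − 46.38 = 42.83 Gt C/yr.
τ = M / F = 613.1 / 42.83 = 14.32 yr.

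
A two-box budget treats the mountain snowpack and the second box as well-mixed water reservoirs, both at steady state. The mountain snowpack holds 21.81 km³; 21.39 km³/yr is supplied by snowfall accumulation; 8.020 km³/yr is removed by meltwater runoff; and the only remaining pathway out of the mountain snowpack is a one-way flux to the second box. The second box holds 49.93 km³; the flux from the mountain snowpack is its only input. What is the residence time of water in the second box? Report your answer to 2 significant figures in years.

3.7 yr

Balance the mountain snowpack: ΣF_in = 21.390 km³/yr.
Flux to the second box = ΣF_in − (8.020) = 13.370 km³/yr.
At steady state the output of the second box equals its input, 13.370 km³/yr.
τ = M / F = 49.93 / 13.370 = 3.734 yr.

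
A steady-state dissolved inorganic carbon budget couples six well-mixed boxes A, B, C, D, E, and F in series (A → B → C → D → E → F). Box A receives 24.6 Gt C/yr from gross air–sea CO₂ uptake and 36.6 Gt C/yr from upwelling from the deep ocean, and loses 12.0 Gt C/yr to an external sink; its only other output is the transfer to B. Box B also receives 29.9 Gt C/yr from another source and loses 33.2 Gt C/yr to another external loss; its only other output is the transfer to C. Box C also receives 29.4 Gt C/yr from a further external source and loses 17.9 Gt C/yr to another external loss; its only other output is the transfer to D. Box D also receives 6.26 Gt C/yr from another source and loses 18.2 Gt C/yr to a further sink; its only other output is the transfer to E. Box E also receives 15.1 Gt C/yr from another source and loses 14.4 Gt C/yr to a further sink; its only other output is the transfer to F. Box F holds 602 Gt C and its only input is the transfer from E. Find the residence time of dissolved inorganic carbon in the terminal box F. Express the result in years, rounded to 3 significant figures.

13.0 yr

Box A: F(A→B) = (24.6 + 36.6) − 12.0 = 49.200 Gt C/yr.
Box B: F(B→C) = (49.200 + 29.9) − 33.2 = 45.900 Gt C/yr.
Box C: F(C→D) = (45.900 + 29.4) − 17.9 = 57.400 Gt C/yr.
Box D: F(D→E) = (57.400 + 6.26) − 18.2 = 45.460 Gt C/yr.
Box E: F(E→F) = (45.460 + 15.1) − 14.4 = 46.160 Gt C/yr.
Box F throughput = its input = 46.160 Gt C/yr; τ = 602 / 46.160 = 13.04 yr.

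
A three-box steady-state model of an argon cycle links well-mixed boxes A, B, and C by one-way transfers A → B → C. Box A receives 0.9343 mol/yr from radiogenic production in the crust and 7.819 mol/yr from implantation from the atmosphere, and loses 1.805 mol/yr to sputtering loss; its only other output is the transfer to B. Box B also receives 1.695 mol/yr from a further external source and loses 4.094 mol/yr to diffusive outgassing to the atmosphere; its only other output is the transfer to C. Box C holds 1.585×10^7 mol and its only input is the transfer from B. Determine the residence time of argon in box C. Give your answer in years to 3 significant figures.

3.48×10^6 yr

Box A: F(A→B) = (0.9343 + 7.819) − 1.805 = 6.9483 mol/yr.
Box B: F(B→C) = (6.9483 + 1.695) − 4.094 = 4.5493 mol/yr.
Box C throughput = its input = 4.5493 mol/yr; τ = 1.585×10^7 / 4.5493 = 3.484×10^6 yr.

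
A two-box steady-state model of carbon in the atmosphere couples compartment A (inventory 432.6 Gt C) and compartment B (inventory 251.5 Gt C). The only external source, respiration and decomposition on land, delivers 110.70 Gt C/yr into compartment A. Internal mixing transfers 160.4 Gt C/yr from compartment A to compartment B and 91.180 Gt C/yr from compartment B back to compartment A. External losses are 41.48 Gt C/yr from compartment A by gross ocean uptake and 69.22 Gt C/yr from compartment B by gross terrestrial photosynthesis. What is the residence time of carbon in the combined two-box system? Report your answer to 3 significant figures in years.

Treat the two boxes together as one reservoir: the mixing fluxes between them are internal recycling, so τ = ΣM / Σ(external losses).
M_total = 432.6 + 251.5 = 684.10 Gt C.
ΣF_external_out = 41.48 + 69.22 = 110.70 Gt C/yr.
τ = M_total / ΣF_ext = 684.10 / 110.70 = 6.180 yr.

6.18 yr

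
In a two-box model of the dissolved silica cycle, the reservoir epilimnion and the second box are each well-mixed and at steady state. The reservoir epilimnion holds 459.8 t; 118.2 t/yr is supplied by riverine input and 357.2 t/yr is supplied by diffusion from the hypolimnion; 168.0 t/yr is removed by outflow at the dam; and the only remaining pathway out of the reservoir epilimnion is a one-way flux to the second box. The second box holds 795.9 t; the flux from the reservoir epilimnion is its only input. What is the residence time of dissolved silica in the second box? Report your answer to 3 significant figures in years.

2.59 yr

Balance the reservoir epilimnion: ΣF_in = 118.2 + 357.2 = 475.40 t/yr.
Flux to the second box = ΣF_in − (168.0) = 307.40 t/yr.
At steady state the output of the second box equals its input, 307.40 t/yr.
τ = M / F = 795.9 / 307.40 = 2.589 yr.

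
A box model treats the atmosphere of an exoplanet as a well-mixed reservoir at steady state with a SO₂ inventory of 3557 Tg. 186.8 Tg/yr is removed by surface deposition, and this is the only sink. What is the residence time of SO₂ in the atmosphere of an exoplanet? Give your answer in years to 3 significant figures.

τ = M / F = 3557 / 186.8 = 19.04 yr.

19.0 yr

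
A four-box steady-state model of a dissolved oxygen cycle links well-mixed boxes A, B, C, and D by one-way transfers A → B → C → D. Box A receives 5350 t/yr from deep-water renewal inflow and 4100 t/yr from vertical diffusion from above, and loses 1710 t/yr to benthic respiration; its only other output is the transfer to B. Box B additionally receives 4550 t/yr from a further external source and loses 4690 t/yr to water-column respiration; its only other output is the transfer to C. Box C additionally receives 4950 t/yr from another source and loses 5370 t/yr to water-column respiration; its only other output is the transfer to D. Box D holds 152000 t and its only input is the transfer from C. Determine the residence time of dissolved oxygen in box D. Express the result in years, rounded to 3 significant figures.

21.2 yr

Box A: F(A→B) = (5350 + 4100) − 1710 = 7740.0 t/yr.
Box B: F(B→C) = (7740.0 + 4550) − 4690 = 7600.0 t/yr.
Box C: F(C→D) = (7600.0 + 4950) − 5370 = 7180.0 t/yr.
Box D throughput = its input = 7180.0 t/yr; τ = 152000 / 7180.0 = 21.17 yr.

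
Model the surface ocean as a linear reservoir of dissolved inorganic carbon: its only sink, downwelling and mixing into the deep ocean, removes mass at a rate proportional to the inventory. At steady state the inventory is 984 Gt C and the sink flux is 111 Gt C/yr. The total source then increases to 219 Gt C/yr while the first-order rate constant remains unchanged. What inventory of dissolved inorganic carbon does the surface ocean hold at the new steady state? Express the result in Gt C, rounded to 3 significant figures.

Rate constant k = F/M = 111 / 984 = 0.1128 yr⁻¹.
At the new steady state, source = k·M_new ⇒ M_new = 219 / 0.1128 = 1941 Gt C.
(Equivalently M_new = M × F_new/F_old = 984 × 219/111.)

1940 Gt C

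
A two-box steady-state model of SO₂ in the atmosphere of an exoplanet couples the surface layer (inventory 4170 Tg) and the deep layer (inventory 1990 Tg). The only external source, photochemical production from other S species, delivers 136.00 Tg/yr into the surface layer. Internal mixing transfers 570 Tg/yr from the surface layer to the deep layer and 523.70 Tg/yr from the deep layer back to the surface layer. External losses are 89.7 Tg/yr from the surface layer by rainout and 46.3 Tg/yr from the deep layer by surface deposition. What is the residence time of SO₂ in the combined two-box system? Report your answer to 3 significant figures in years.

45.3 yr

For the system as a whole, the A↔B exchange is internal and contributes nothing to the throughput; only the external sinks remove mass.
M_total = 4170 + 1990 = 6160.0 Tg.
ΣF_external_out = 89.7 + 46.3 = 136.00 Tg/yr.
τ = M_total / ΣF_ext = 6160.0 / 136.00 = 45.29 yr.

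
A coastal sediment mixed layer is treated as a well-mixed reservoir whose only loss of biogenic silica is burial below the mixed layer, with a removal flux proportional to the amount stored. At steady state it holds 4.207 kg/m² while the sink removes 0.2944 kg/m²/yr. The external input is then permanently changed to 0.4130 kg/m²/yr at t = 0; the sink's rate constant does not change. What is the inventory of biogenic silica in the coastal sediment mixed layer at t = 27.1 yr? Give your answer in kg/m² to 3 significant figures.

Residence time τ = M₀/F₀ = 14.29 yr. The eventual steady state is M_∞ = M₀·(F₁/F₀) = 4.207 × 0.4130/0.2944 = 5.9018 kg/m².
The anomaly ΔM(t) = M(t) − M_∞ decays as ΔM₀·e^(−t/τ) with ΔM₀ = 4.207 − 5.9018 = −1.695 kg/m².
At t = 27.1 yr, e^(−t/τ) = e^(−1.896) = 0.1501, so ΔM = −0.2544 kg/m² and M = 5.9018 − 0.2544 = 5.6474 kg/m².

5.65 kg/m²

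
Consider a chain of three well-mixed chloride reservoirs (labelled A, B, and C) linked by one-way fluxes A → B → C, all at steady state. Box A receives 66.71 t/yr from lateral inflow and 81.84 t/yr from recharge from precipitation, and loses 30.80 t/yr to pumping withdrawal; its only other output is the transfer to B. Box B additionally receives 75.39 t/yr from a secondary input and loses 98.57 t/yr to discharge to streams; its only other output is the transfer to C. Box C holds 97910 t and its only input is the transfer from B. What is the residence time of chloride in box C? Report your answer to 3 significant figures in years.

Box A: F(A→B) = (66.71 + 81.84) − 30.80 = 117.75 t/yr.
Box B: F(B→C) = (117.75 + 75.39) − 98.57 = 94.570 t/yr.
Box C throughput = its input = 94.570 t/yr; τ = 97910 / 94.570 = 1035 yr.

1040 yr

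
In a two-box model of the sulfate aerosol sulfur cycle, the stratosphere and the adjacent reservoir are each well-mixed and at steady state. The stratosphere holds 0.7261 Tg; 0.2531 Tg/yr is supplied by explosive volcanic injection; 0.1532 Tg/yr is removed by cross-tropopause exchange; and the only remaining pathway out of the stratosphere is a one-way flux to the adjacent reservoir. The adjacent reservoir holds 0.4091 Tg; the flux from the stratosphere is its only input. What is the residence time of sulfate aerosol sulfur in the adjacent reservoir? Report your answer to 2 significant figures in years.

4.1 yr

Balance the stratosphere: ΣF_in = 0.25310 Tg/yr.
Flux to the adjacent reservoir = ΣF_in − (0.1532) = 0.099900 Tg/yr.
At steady state the output of the adjacent reservoir equals its input, 0.099900 Tg/yr.
τ = M / F = 0.4091 / 0.099900 = 4.095 yr.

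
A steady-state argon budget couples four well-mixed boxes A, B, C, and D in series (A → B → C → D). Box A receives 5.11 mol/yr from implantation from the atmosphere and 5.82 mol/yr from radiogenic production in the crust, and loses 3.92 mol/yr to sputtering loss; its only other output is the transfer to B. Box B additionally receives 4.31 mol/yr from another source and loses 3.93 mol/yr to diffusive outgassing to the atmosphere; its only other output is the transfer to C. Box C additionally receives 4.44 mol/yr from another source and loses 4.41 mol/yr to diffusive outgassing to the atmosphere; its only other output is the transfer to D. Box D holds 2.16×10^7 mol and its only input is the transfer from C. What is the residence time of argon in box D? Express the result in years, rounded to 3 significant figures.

Box A: F(A→B) = (5.11 + 5.82) − 3.92 = 7.0100 mol/yr.
Box B: F(B→C) = (7.0100 + 4.31) − 3.93 = 7.3900 mol/yr.
Box C: F(C→D) = (7.3900 + 4.44) − 4.41 = 7.4200 mol/yr.
Box D throughput = its input = 7.4200 mol/yr; τ = 2.16×10^7 / 7.4200 = 2.911×10^6 yr.

2.91×10^6 yr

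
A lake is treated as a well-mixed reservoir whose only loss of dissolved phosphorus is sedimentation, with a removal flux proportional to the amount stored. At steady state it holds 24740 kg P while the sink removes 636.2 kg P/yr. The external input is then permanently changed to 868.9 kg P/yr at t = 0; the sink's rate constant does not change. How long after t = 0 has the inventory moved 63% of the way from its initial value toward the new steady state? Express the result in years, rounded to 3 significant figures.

τ = M₀/F₀ = 24740/636.2 = 38.89 yr.
The remaining gap fraction is e^(−t/τ); 63% covered ⇒ e^(−t/τ) = 0.370.
t = −τ ln(0.370) = 38.89 × 0.9943 = 38.66 yr.

38.7 yr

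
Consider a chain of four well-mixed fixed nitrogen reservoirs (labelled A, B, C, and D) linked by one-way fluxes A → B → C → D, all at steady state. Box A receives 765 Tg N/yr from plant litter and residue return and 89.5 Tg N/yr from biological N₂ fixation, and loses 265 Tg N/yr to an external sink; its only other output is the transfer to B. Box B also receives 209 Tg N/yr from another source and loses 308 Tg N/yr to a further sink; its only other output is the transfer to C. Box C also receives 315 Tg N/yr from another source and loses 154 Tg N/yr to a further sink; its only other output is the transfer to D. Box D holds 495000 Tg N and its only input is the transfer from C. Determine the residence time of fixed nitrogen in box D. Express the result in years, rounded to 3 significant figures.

Box A: F(A→B) = (765 + 89.5) − 265 = 589.50 Tg N/yr.
Box B: F(B→C) = (589.50 + 209) − 308 = 490.50 Tg N/yr.
Box C: F(C→D) = (490.50 + 315) − 154 = 651.50 Tg N/yr.
Box D throughput = its input = 651.50 Tg N/yr; τ = 495000 / 651.50 = 759.8 yr.

760 yr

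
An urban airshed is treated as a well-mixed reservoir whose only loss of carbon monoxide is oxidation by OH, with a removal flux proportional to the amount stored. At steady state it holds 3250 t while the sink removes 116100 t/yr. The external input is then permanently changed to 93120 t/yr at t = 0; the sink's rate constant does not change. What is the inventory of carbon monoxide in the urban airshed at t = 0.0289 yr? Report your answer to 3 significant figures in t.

2840 t

τ = M₀/F₀ = 3250/116100 = 0.02799 yr; rate constant k = 1/τ.
New steady state M_∞ = F₁/k = F₁·τ = 93120 × 0.02799 = 2606.7 t.
M(t) = M_∞ + (M₀ − M_∞)·e^(−t/τ); t/τ = 0.0289/0.02799 = 1.032, so e^(−t/τ) = 0.3562.
M(t) = 2606.7 + 643.3 × 0.3562 = 2835.8 t.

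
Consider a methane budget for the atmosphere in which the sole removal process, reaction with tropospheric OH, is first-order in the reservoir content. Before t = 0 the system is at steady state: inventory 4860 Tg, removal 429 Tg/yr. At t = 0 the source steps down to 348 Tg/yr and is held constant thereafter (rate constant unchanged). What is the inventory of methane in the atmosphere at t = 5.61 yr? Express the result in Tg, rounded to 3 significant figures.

4500 Tg

The sink rate constant is k = F₀/M₀ = 429/4860 = 0.08827 yr⁻¹.
Solving dM/dt = F₁ − kM with M(0) = M₀ gives M(t) = F₁/k + (M₀ − F₁/k)·e^(−kt).
F₁/k = 348/0.08827 = 3942.4 Tg; kt = 0.08827 × 5.61 = 0.4952, e^(−kt) = 0.6094.
M(5.61) = 3942.4 + (4860 − 3942.4) × 0.6094 = 3942.4 + 559.2 = 4501.6 Tg.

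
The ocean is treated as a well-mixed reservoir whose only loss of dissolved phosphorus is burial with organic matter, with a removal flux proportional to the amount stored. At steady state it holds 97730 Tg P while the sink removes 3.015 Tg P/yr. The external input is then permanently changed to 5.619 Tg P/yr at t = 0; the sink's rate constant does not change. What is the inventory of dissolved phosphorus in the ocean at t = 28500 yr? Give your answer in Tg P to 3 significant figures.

The sink rate constant is k = F₀/M₀ = 3.015/97730 = 3.085×10^-5 yr⁻¹.
Solving dM/dt = F₁ − kM with M(0) = M₀ gives M(t) = F₁/k + (M₀ − F₁/k)·e^(−kt).
F₁/k = 5.619/3.085×10^-5 = 182140 Tg P; kt = 3.085×10^-5 × 28500 = 0.8792, e^(−kt) = 0.4151.
M(28500) = 182140 + (97730 − 182140) × 0.4151 = 182140 − 35040 = 147100 Tg P.

147000 Tg P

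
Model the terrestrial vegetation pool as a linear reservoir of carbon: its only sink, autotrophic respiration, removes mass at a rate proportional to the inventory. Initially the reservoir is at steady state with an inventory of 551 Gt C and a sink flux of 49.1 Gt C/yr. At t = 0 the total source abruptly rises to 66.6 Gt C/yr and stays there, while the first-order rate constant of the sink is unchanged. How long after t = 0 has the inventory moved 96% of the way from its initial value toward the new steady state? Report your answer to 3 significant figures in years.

36.1 yr

τ = M₀/F₀ = 551/49.1 = 11.22 yr.
The remaining gap fraction is e^(−t/τ); 96% covered ⇒ e^(−t/τ) = 0.0400.
t = −τ ln(0.0400) = 11.22 × 3.219 = 36.12 yr.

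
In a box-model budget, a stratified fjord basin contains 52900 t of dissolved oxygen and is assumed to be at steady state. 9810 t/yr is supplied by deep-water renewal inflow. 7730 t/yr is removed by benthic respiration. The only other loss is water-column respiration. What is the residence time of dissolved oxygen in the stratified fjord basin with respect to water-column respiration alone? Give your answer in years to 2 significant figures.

25 yr

At steady state ΣF_in = ΣF_out.
ΣF_in = 9810.0 t/yr.
Water-column respiration flux = ΣF_in − (7730) = 9810.0 − 7730 = 2080 t/yr.
τ = M / F = 52900 / 2080 = 25.43 yr.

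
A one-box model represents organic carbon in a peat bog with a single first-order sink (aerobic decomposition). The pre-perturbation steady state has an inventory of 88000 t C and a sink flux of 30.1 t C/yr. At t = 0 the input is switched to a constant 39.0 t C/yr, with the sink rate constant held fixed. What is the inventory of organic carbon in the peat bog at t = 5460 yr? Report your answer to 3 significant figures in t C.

110000 t C

τ = M₀/F₀ = 88000/30.1 = 2924 yr; rate constant k = 1/τ.
New steady state M_∞ = F₁/k = F₁·τ = 39.0 × 2924 = 114020 t C.
M(t) = M_∞ + (M₀ − M_∞)·e^(−t/τ); t/τ = 5460/2924 = 1.868, so e^(−t/τ) = 0.1545.
M(t) = 114020 − 26020 × 0.1545 = 110000 t C.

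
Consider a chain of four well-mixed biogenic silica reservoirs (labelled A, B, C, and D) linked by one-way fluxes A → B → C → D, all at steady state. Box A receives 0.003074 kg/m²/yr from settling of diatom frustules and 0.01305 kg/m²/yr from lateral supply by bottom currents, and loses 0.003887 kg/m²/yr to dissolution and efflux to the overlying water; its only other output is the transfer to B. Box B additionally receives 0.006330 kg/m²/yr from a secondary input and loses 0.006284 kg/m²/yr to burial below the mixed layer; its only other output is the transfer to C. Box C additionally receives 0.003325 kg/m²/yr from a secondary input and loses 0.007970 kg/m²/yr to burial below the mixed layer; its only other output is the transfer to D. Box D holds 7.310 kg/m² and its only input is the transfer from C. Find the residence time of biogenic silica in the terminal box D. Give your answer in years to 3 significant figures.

Box A: F(A→B) = (0.003074 + 0.01305) − 0.003887 = 0.012237 kg/m²/yr.
Box B: F(B→C) = (0.012237 + 0.006330) − 0.006284 = 0.012283 kg/m²/yr.
Box C: F(C→D) = (0.012283 + 0.003325) − 0.007970 = 0.0076380 kg/m²/yr.
Box D throughput = its input = 0.0076380 kg/m²/yr; τ = 7.310 / 0.0076380 = 957.1 yr.

957 yr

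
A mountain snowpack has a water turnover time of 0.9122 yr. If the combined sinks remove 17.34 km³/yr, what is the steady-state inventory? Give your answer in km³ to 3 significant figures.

τ = M/F ⇒ M = τ × F = 0.9122 × 17.34 = 15.82 km³.

15.8 km³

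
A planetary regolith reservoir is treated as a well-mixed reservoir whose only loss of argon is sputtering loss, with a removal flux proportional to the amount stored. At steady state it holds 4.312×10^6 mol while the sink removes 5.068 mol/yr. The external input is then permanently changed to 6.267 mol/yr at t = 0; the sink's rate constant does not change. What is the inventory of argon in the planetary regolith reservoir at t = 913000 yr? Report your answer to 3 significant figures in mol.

4.98×10^6 mol

Residence time τ = M₀/F₀ = 850800 yr. The eventual steady state is M_∞ = M₀·(F₁/F₀) = 4.312×10^6 × 6.267/5.068 = 5.3321×10^6 mol.
The anomaly ΔM(t) = M(t) − M_∞ decays as ΔM₀·e^(−t/τ) with ΔM₀ = 4.312×10^6 − 5.3321×10^6 = −1.020×10^6 mol.
At t = 913000 yr, e^(−t/τ) = e^(−1.073) = 0.3420, so ΔM = −348800 mol and M = 5.3321×10^6 − 348800 = 4.9833×10^6 mol.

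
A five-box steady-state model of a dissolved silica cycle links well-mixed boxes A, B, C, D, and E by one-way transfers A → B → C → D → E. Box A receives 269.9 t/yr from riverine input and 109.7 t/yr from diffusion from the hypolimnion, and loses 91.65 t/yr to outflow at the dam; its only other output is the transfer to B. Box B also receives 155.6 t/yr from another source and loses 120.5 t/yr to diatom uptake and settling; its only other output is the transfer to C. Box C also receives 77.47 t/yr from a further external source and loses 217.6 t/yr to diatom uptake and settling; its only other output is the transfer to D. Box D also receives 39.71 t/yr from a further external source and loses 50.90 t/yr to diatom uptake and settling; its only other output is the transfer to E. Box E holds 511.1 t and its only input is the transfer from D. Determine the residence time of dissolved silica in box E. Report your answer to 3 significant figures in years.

Box A: F(A→B) = (269.9 + 109.7) − 91.65 = 287.95 t/yr.
Box B: F(B→C) = (287.95 + 155.6) − 120.5 = 323.05 t/yr.
Box C: F(C→D) = (323.05 + 77.47) − 217.6 = 182.92 t/yr.
Box D: F(D→E) = (182.92 + 39.71) − 50.90 = 171.73 t/yr.
Box E throughput = its input = 171.73 t/yr; τ = 511.1 / 171.73 = 2.976 yr.

2.98 yr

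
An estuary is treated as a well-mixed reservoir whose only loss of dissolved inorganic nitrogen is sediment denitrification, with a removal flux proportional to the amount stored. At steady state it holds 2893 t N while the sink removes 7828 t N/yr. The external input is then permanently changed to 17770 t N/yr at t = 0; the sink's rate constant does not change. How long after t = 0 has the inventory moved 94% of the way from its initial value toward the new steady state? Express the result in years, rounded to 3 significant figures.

1.04 yr

τ = M₀/F₀ = 2893/7828 = 0.3696 yr.
The remaining gap fraction is e^(−t/τ); 94% covered ⇒ e^(−t/τ) = 0.0600.
t = −τ ln(0.0600) = 0.3696 × 2.813 = 1.040 yr.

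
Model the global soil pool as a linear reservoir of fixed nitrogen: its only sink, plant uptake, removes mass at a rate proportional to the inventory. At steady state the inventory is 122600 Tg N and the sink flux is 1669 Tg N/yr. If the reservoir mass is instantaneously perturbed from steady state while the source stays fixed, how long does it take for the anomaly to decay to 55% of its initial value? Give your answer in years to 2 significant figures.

44 yr

For a linear reservoir the anomaly decays as exp(−t/τ) with τ = M/F = 122600/1669 = 73.46 yr.
exp(−t/τ) = 0.55 ⇒ t = −τ ln(0.55) = 73.46 × 0.5978 = 43.92 yr.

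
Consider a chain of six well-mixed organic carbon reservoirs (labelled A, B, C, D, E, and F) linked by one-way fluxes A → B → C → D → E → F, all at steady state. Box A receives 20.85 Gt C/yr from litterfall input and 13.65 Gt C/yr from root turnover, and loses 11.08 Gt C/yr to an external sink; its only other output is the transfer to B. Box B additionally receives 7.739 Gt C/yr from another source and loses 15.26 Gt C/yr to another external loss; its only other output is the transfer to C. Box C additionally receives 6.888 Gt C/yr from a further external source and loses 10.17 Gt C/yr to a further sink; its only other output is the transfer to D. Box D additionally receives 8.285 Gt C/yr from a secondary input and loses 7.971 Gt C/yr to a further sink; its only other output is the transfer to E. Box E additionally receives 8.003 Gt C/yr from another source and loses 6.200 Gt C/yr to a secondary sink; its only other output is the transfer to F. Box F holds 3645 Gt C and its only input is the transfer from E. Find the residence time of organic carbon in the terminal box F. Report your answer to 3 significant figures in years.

Box A: F(A→B) = (20.85 + 13.65) − 11.08 = 23.420 Gt C/yr.
Box B: F(B→C) = (23.420 + 7.739) − 15.26 = 15.899 Gt C/yr.
Box C: F(C→D) = (15.899 + 6.888) − 10.17 = 12.617 Gt C/yr.
Box D: F(D→E) = (12.617 + 8.285) − 7.971 = 12.931 Gt C/yr.
Box E: F(E→F) = (12.931 + 8.003) − 6.200 = 14.734 Gt C/yr.
Box F throughput = its input = 14.734 Gt C/yr; τ = 3645 / 14.734 = 247.4 yr.

247 yr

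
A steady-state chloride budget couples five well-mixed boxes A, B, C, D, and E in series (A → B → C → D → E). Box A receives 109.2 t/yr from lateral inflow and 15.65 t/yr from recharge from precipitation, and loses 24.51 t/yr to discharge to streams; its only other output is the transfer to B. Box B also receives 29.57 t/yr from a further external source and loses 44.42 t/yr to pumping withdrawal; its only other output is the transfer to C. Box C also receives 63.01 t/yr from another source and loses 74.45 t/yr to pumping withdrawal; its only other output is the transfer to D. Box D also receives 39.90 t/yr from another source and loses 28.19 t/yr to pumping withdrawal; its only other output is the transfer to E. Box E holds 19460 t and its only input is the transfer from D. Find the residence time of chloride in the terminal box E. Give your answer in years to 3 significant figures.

Box A: F(A→B) = (109.2 + 15.65) − 24.51 = 100.34 t/yr.
Box B: F(B→C) = (100.34 + 29.57) − 44.42 = 85.490 t/yr.
Box C: F(C→D) = (85.490 + 63.01) − 74.45 = 74.050 t/yr.
Box D: F(D→E) = (74.050 + 39.90) − 28.19 = 85.760 t/yr.
Box E throughput = its input = 85.760 t/yr; τ = 19460 / 85.760 = 226.9 yr.

227 yr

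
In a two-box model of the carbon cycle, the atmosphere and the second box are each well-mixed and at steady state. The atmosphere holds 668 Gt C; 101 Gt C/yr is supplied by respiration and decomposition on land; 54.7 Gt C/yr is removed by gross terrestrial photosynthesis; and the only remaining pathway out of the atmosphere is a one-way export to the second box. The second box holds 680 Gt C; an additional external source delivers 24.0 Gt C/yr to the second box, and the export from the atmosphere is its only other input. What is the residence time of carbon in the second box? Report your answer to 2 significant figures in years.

9.7 yr

Balance the atmosphere: ΣF_in = 101.00 Gt C/yr.
Export to the second box = ΣF_in − (54.7) = 46.300 Gt C/yr.
Total input to the second box = 46.300 + 24.0 = 70.300 Gt C/yr; at steady state this equals its total output.
τ = M / F = 680 / 70.300 = 9.673 yr.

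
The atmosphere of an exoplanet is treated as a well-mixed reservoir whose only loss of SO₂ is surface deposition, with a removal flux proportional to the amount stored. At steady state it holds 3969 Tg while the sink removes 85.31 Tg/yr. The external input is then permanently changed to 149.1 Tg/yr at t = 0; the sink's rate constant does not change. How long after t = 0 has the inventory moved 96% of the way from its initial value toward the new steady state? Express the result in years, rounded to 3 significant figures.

τ = M₀/F₀ = 3969/85.31 = 46.52 yr.
The remaining gap fraction is e^(−t/τ); 96% covered ⇒ e^(−t/τ) = 0.0400.
t = −τ ln(0.0400) = 46.52 × 3.219 = 149.8 yr.

150 yr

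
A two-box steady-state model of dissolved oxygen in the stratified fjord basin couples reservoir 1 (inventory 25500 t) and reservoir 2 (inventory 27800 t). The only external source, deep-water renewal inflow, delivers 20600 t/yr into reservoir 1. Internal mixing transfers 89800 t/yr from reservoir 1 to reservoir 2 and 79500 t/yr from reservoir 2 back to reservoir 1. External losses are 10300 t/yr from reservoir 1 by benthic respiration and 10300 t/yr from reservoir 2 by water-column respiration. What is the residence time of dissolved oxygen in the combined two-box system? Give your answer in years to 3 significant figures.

Treat the two boxes together as one reservoir: the mixing fluxes between them are internal recycling, so τ = ΣM / Σ(external losses).
M_total = 25500 + 27800 = 53300 t.
ΣF_external_out = 10300 + 10300 = 20600 t/yr.
τ = M_total / ΣF_ext = 53300 / 20600 = 2.587 yr.

2.59 yr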